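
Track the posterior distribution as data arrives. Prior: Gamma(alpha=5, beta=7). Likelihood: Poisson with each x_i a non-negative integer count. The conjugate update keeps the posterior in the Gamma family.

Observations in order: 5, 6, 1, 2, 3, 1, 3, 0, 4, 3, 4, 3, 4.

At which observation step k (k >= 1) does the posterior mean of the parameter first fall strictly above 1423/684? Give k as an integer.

obs 1: x=5 → posterior Gamma(10, 8)
obs 2: x=6 → posterior Gamma(16, 9)
obs 3: x=1 → posterior Gamma(17, 10)
obs 4: x=2 → posterior Gamma(19, 11)
obs 5: x=3 → posterior Gamma(22, 12)
obs 6: x=1 → posterior Gamma(23, 13)
obs 7: x=3 → posterior Gamma(26, 14)
obs 8: x=0 → posterior Gamma(26, 15)
obs 9: x=4 → posterior Gamma(30, 16)
obs 10: x=3 → posterior Gamma(33, 17)
obs 11: x=4 → posterior Gamma(37, 18)
obs 12: x=3 → posterior Gamma(40, 19)
obs 13: x=4 → posterior Gamma(44, 20)

k = 12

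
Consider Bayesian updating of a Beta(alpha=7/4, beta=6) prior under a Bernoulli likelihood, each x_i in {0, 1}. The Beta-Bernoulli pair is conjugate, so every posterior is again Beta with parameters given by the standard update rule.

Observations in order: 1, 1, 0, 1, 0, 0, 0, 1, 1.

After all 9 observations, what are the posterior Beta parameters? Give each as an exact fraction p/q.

alpha=27/4, beta=10

obs 1: x=1 → posterior Beta(11/4, 6)
obs 2: x=1 → posterior Beta(15/4, 6)
obs 3: x=0 → posterior Beta(15/4, 7)
obs 4: x=1 → posterior Beta(19/4, 7)
obs 5: x=0 → posterior Beta(19/4, 8)
obs 6: x=0 → posterior Beta(19/4, 9)
obs 7: x=0 → posterior Beta(19/4, 10)
obs 8: x=1 → posterior Beta(23/4, 10)
obs 9: x=1 → posterior Beta(27/4, 10)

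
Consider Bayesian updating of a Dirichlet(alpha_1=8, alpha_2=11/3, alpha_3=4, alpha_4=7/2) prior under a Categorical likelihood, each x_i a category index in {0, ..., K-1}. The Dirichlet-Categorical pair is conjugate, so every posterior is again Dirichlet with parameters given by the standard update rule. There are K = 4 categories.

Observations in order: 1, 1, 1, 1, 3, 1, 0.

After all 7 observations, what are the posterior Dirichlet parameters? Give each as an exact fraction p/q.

alpha_1=9, alpha_2=26/3, alpha_3=4, alpha_4=9/2

obs 1: x=1 → posterior Dirichlet(8, 14/3, 4, 7/2)
obs 2: x=1 → posterior Dirichlet(8, 17/3, 4, 7/2)
obs 3: x=1 → posterior Dirichlet(8, 20/3, 4, 7/2)
obs 4: x=1 → posterior Dirichlet(8, 23/3, 4, 7/2)
obs 5: x=3 → posterior Dirichlet(8, 23/3, 4, 9/2)
obs 6: x=1 → posterior Dirichlet(8, 26/3, 4, 9/2)
obs 7: x=0 → posterior Dirichlet(9, 26/3, 4, 9/2)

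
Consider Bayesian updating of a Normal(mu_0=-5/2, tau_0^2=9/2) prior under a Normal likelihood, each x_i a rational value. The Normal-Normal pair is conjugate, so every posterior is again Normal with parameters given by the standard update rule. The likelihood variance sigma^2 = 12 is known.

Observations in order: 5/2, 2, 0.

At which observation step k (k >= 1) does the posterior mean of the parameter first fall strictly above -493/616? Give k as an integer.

obs 1: x=5/2 → posterior Normal(-25/22, 36/11)
obs 2: x=2 → posterior Normal(-13/28, 18/7)
obs 3: x=0 → posterior Normal(-13/34, 36/17)

k = 2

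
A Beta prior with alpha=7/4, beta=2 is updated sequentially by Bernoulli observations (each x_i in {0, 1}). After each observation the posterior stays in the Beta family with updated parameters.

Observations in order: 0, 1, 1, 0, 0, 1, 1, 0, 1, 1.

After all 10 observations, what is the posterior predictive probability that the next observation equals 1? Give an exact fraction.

obs 1: x=0 → posterior Beta(7/4, 3)
obs 2: x=1 → posterior Beta(11/4, 3)
obs 3: x=1 → posterior Beta(15/4, 3)
obs 4: x=0 → posterior Beta(15/4, 4)
obs 5: x=0 → posterior Beta(15/4, 5)
obs 6: x=1 → posterior Beta(19/4, 5)
obs 7: x=1 → posterior Beta(23/4, 5)
obs 8: x=0 → posterior Beta(23/4, 6)
obs 9: x=1 → posterior Beta(27/4, 6)
obs 10: x=1 → posterior Beta(31/4, 6)

31/55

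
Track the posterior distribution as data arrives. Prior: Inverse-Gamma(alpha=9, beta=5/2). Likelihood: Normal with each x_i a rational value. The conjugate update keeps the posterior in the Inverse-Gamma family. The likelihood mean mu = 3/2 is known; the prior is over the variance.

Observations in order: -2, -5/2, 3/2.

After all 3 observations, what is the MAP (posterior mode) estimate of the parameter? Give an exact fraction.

133/92

obs 1: x=-2 → posterior Inverse-Gamma(19/2, 69/8)
obs 2: x=-5/2 → posterior Inverse-Gamma(10, 133/8)
obs 3: x=3/2 → posterior Inverse-Gamma(21/2, 133/8)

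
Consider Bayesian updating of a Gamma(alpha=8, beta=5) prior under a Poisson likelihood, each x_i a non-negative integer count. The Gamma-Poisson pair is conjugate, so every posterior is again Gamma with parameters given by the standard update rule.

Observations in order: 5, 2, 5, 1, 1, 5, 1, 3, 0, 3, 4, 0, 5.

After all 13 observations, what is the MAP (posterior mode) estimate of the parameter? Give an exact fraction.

7/3

obs 1: x=5 → posterior Gamma(13, 6)
obs 2: x=2 → posterior Gamma(15, 7)
obs 3: x=5 → posterior Gamma(20, 8)
obs 4: x=1 → posterior Gamma(21, 9)
obs 5: x=1 → posterior Gamma(22, 10)
obs 6: x=5 → posterior Gamma(27, 11)
obs 7: x=1 → posterior Gamma(28, 12)
obs 8: x=3 → posterior Gamma(31, 13)
obs 9: x=0 → posterior Gamma(31, 14)
obs 10: x=3 → posterior Gamma(34, 15)
obs 11: x=4 → posterior Gamma(38, 16)
obs 12: x=0 → posterior Gamma(38, 17)
obs 13: x=5 → posterior Gamma(43, 18)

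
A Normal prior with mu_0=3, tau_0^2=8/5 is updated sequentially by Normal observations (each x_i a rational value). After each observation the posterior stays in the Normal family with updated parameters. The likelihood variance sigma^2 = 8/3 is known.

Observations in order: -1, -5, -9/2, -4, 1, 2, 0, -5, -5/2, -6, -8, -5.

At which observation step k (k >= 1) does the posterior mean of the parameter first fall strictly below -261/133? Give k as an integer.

obs 1: x=-1 → posterior Normal(3/2, 1)
obs 2: x=-5 → posterior Normal(-3/11, 8/11)
obs 3: x=-9/2 → posterior Normal(-33/28, 4/7)
obs 4: x=-4 → posterior Normal(-57/34, 8/17)
obs 5: x=1 → posterior Normal(-51/40, 2/5)
obs 6: x=2 → posterior Normal(-39/46, 8/23)
obs 7: x=0 → posterior Normal(-3/4, 4/13)
obs 8: x=-5 → posterior Normal(-69/58, 8/29)
obs 9: x=-5/2 → posterior Normal(-21/16, 1/4)
obs 10: x=-6 → posterior Normal(-12/7, 8/35)
obs 11: x=-8 → posterior Normal(-42/19, 4/19)
obs 12: x=-5 → posterior Normal(-99/41, 8/41)

k = 11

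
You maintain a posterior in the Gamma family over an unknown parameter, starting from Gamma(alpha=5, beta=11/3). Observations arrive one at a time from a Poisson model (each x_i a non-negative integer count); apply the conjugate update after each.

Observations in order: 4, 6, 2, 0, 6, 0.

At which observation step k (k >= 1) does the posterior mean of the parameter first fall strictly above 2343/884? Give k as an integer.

k = 5

obs 1: x=4 → posterior Gamma(9, 14/3)
obs 2: x=6 → posterior Gamma(15, 17/3)
obs 3: x=2 → posterior Gamma(17, 20/3)
obs 4: x=0 → posterior Gamma(17, 23/3)
obs 5: x=6 → posterior Gamma(23, 26/3)
obs 6: x=0 → posterior Gamma(23, 29/3)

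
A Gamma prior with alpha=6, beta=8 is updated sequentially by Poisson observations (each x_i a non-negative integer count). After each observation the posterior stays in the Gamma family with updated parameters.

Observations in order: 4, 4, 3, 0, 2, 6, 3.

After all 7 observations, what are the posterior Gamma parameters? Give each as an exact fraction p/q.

alpha=28, beta=15

obs 1: x=4 → posterior Gamma(10, 9)
obs 2: x=4 → posterior Gamma(14, 10)
obs 3: x=3 → posterior Gamma(17, 11)
obs 4: x=0 → posterior Gamma(17, 12)
obs 5: x=2 → posterior Gamma(19, 13)
obs 6: x=6 → posterior Gamma(25, 14)
obs 7: x=3 → posterior Gamma(28, 15)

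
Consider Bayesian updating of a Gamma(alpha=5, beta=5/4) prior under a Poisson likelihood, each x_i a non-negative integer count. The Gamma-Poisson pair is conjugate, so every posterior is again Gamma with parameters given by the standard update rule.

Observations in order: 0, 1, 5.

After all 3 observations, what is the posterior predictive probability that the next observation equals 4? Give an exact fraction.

1254625580029828864/9731759797564526043

obs 1: x=0 → posterior Gamma(5, 9/4)
obs 2: x=1 → posterior Gamma(6, 13/4)
obs 3: x=5 → posterior Gamma(11, 17/4)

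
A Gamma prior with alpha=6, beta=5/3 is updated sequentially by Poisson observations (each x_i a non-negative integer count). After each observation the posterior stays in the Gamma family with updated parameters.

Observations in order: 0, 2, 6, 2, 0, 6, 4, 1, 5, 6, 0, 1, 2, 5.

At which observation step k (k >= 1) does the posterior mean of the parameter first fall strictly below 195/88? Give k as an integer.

k = 2

obs 1: x=0 → posterior Gamma(6, 8/3)
obs 2: x=2 → posterior Gamma(8, 11/3)
obs 3: x=6 → posterior Gamma(14, 14/3)
obs 4: x=2 → posterior Gamma(16, 17/3)
obs 5: x=0 → posterior Gamma(16, 20/3)
obs 6: x=6 → posterior Gamma(22, 23/3)
obs 7: x=4 → posterior Gamma(26, 26/3)
obs 8: x=1 → posterior Gamma(27, 29/3)
obs 9: x=5 → posterior Gamma(32, 32/3)
obs 10: x=6 → posterior Gamma(38, 35/3)
obs 11: x=0 → posterior Gamma(38, 38/3)
obs 12: x=1 → posterior Gamma(39, 41/3)
obs 13: x=2 → posterior Gamma(41, 44/3)
obs 14: x=5 → posterior Gamma(46, 47/3)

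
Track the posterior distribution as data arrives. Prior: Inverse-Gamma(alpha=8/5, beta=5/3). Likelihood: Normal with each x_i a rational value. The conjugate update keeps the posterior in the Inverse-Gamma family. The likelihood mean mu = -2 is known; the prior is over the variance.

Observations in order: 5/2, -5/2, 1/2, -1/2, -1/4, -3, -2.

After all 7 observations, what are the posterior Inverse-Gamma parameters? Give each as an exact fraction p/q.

alpha=51/10, beta=1747/96

obs 1: x=5/2 → posterior Inverse-Gamma(21/10, 283/24)
obs 2: x=-5/2 → posterior Inverse-Gamma(13/5, 143/12)
obs 3: x=1/2 → posterior Inverse-Gamma(31/10, 361/24)
obs 4: x=-1/2 → posterior Inverse-Gamma(18/5, 97/6)
obs 5: x=-1/4 → posterior Inverse-Gamma(41/10, 1699/96)
obs 6: x=-3 → posterior Inverse-Gamma(23/5, 1747/96)
obs 7: x=-2 → posterior Inverse-Gamma(51/10, 1747/96)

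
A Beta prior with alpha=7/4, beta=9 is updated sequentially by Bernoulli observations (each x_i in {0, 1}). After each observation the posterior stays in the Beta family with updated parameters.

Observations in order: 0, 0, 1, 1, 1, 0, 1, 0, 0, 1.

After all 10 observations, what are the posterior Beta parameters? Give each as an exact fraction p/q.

alpha=27/4, beta=14

obs 1: x=0 → posterior Beta(7/4, 10)
obs 2: x=0 → posterior Beta(7/4, 11)
obs 3: x=1 → posterior Beta(11/4, 11)
obs 4: x=1 → posterior Beta(15/4, 11)
obs 5: x=1 → posterior Beta(19/4, 11)
obs 6: x=0 → posterior Beta(19/4, 12)
obs 7: x=1 → posterior Beta(23/4, 12)
obs 8: x=0 → posterior Beta(23/4, 13)
obs 9: x=0 → posterior Beta(23/4, 14)
obs 10: x=1 → posterior Beta(27/4, 14)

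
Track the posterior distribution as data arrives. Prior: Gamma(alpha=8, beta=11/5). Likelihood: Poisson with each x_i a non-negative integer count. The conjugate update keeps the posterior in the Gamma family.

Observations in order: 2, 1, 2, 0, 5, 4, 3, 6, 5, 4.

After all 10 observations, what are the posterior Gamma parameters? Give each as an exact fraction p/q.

alpha=40, beta=61/5

obs 1: x=2 → posterior Gamma(10, 16/5)
obs 2: x=1 → posterior Gamma(11, 21/5)
obs 3: x=2 → posterior Gamma(13, 26/5)
obs 4: x=0 → posterior Gamma(13, 31/5)
obs 5: x=5 → posterior Gamma(18, 36/5)
obs 6: x=4 → posterior Gamma(22, 41/5)
obs 7: x=3 → posterior Gamma(25, 46/5)
obs 8: x=6 → posterior Gamma(31, 51/5)
obs 9: x=5 → posterior Gamma(36, 56/5)
obs 10: x=4 → posterior Gamma(40, 61/5)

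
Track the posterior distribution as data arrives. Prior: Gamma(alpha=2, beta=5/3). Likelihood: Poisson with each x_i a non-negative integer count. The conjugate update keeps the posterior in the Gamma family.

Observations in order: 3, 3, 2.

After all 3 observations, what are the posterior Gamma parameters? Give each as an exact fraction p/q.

obs 1: x=3 → posterior Gamma(5, 8/3)
obs 2: x=3 → posterior Gamma(8, 11/3)
obs 3: x=2 → posterior Gamma(10, 14/3)

alpha=10, beta=14/3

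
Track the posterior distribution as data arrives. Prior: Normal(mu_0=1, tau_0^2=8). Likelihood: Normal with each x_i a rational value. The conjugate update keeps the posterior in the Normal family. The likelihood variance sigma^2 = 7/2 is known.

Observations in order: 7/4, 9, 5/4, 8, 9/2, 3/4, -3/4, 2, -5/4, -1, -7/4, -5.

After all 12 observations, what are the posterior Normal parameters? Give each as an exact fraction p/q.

obs 1: x=7/4 → posterior Normal(35/23, 56/23)
obs 2: x=9 → posterior Normal(179/39, 56/39)
obs 3: x=5/4 → posterior Normal(199/55, 56/55)
obs 4: x=8 → posterior Normal(327/71, 56/71)
obs 5: x=9/2 → posterior Normal(133/29, 56/87)
obs 6: x=3/4 → posterior Normal(411/103, 56/103)
obs 7: x=-3/4 → posterior Normal(57/17, 8/17)
obs 8: x=2 → posterior Normal(431/135, 56/135)
obs 9: x=-5/4 → posterior Normal(411/151, 56/151)
obs 10: x=-1 → posterior Normal(395/167, 56/167)
obs 11: x=-7/4 → posterior Normal(367/183, 56/183)
obs 12: x=-5 → posterior Normal(287/199, 56/199)

mu_0=287/199, tau_0^2=56/199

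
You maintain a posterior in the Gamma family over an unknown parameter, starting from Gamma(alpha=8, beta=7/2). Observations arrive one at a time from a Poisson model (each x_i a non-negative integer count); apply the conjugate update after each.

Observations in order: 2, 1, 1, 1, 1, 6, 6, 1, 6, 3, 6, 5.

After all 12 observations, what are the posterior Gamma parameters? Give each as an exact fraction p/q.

obs 1: x=2 → posterior Gamma(10, 9/2)
obs 2: x=1 → posterior Gamma(11, 11/2)
obs 3: x=1 → posterior Gamma(12, 13/2)
obs 4: x=1 → posterior Gamma(13, 15/2)
obs 5: x=1 → posterior Gamma(14, 17/2)
obs 6: x=6 → posterior Gamma(20, 19/2)
obs 7: x=6 → posterior Gamma(26, 21/2)
obs 8: x=1 → posterior Gamma(27, 23/2)
obs 9: x=6 → posterior Gamma(33, 25/2)
obs 10: x=3 → posterior Gamma(36, 27/2)
obs 11: x=6 → posterior Gamma(42, 29/2)
obs 12: x=5 → posterior Gamma(47, 31/2)

alpha=47, beta=31/2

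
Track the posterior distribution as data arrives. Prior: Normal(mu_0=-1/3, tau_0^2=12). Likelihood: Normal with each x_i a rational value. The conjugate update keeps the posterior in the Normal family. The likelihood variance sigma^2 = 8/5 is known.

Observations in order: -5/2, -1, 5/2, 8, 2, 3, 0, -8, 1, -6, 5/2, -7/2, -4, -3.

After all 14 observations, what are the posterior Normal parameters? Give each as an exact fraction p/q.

obs 1: x=-5/2 → posterior Normal(-229/102, 24/17)
obs 2: x=-1 → posterior Normal(-319/192, 3/4)
obs 3: x=5/2 → posterior Normal(-1/3, 24/47)
obs 4: x=8 → posterior Normal(313/186, 12/31)
obs 5: x=2 → posterior Normal(403/231, 24/77)
obs 6: x=3 → posterior Normal(269/138, 6/23)
obs 7: x=0 → posterior Normal(538/321, 24/107)
obs 8: x=-8 → posterior Normal(89/183, 12/61)
obs 9: x=1 → posterior Normal(223/411, 24/137)
obs 10: x=-6 → posterior Normal(-47/456, 3/19)
obs 11: x=5/2 → posterior Normal(131/1002, 24/167)
obs 12: x=-7/2 → posterior Normal(-46/273, 12/91)
obs 13: x=-4 → posterior Normal(-272/591, 24/197)
obs 14: x=-3 → posterior Normal(-407/636, 6/53)

mu_0=-407/636, tau_0^2=6/53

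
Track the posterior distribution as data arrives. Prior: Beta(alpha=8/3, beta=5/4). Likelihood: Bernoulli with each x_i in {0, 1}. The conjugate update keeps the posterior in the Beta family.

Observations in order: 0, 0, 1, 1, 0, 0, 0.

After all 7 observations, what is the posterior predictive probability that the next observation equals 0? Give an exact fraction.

obs 1: x=0 → posterior Beta(8/3, 9/4)
obs 2: x=0 → posterior Beta(8/3, 13/4)
obs 3: x=1 → posterior Beta(11/3, 13/4)
obs 4: x=1 → posterior Beta(14/3, 13/4)
obs 5: x=0 → posterior Beta(14/3, 17/4)
obs 6: x=0 → posterior Beta(14/3, 21/4)
obs 7: x=0 → posterior Beta(14/3, 25/4)

75/131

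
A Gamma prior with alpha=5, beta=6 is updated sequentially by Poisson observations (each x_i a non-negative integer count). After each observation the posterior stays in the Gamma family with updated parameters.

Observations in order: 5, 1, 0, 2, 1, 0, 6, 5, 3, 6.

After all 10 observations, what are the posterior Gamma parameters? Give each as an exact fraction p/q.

alpha=34, beta=16

obs 1: x=5 → posterior Gamma(10, 7)
obs 2: x=1 → posterior Gamma(11, 8)
obs 3: x=0 → posterior Gamma(11, 9)
obs 4: x=2 → posterior Gamma(13, 10)
obs 5: x=1 → posterior Gamma(14, 11)
obs 6: x=0 → posterior Gamma(14, 12)
obs 7: x=6 → posterior Gamma(20, 13)
obs 8: x=5 → posterior Gamma(25, 14)
obs 9: x=3 → posterior Gamma(28, 15)
obs 10: x=6 → posterior Gamma(34, 16)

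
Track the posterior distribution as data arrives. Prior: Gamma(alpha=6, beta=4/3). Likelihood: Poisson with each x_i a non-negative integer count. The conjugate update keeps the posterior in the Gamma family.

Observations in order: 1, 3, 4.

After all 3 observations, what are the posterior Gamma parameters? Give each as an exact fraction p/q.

alpha=14, beta=13/3

obs 1: x=1 → posterior Gamma(7, 7/3)
obs 2: x=3 → posterior Gamma(10, 10/3)
obs 3: x=4 → posterior Gamma(14, 13/3)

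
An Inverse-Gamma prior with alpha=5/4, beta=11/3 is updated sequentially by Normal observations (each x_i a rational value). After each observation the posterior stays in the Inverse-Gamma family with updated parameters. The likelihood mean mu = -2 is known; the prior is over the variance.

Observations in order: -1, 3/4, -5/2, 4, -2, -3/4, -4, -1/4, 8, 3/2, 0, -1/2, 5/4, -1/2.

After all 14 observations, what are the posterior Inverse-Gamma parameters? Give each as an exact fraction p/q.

alpha=33/4, beta=2305/24

obs 1: x=-1 → posterior Inverse-Gamma(7/4, 25/6)
obs 2: x=3/4 → posterior Inverse-Gamma(9/4, 763/96)
obs 3: x=-5/2 → posterior Inverse-Gamma(11/4, 775/96)
obs 4: x=4 → posterior Inverse-Gamma(13/4, 2503/96)
obs 5: x=-2 → posterior Inverse-Gamma(15/4, 2503/96)
obs 6: x=-3/4 → posterior Inverse-Gamma(17/4, 1289/48)
obs 7: x=-4 → posterior Inverse-Gamma(19/4, 1385/48)
obs 8: x=-1/4 → posterior Inverse-Gamma(21/4, 2917/96)
obs 9: x=8 → posterior Inverse-Gamma(23/4, 7717/96)
obs 10: x=3/2 → posterior Inverse-Gamma(25/4, 8305/96)
obs 11: x=0 → posterior Inverse-Gamma(27/4, 8497/96)
obs 12: x=-1/2 → posterior Inverse-Gamma(29/4, 8605/96)
obs 13: x=5/4 → posterior Inverse-Gamma(31/4, 1139/12)
obs 14: x=-1/2 → posterior Inverse-Gamma(33/4, 2305/24)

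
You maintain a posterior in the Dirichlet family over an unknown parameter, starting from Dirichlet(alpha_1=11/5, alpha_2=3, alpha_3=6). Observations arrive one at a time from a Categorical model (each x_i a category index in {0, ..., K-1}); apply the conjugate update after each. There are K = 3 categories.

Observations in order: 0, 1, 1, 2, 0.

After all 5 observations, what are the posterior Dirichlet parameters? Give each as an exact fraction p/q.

obs 1: x=0 → posterior Dirichlet(16/5, 3, 6)
obs 2: x=1 → posterior Dirichlet(16/5, 4, 6)
obs 3: x=1 → posterior Dirichlet(16/5, 5, 6)
obs 4: x=2 → posterior Dirichlet(16/5, 5, 7)
obs 5: x=0 → posterior Dirichlet(21/5, 5, 7)

alpha_1=21/5, alpha_2=5, alpha_3=7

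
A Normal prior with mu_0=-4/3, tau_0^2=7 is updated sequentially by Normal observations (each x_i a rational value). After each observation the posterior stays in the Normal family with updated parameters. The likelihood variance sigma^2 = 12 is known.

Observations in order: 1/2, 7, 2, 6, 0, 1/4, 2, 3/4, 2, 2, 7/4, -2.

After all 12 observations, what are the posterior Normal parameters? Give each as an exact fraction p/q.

obs 1: x=1/2 → posterior Normal(-25/38, 84/19)
obs 2: x=7 → posterior Normal(73/52, 42/13)
obs 3: x=2 → posterior Normal(101/66, 28/11)
obs 4: x=6 → posterior Normal(37/16, 21/10)
obs 5: x=0 → posterior Normal(185/94, 84/47)
obs 6: x=1/4 → posterior Normal(377/216, 14/9)
obs 7: x=2 → posterior Normal(433/244, 84/61)
obs 8: x=3/4 → posterior Normal(227/136, 21/17)
obs 9: x=2 → posterior Normal(17/10, 28/25)
obs 10: x=2 → posterior Normal(283/164, 42/41)
obs 11: x=7/4 → posterior Normal(615/356, 84/89)
obs 12: x=-2 → posterior Normal(559/384, 7/8)

mu_0=559/384, tau_0^2=7/8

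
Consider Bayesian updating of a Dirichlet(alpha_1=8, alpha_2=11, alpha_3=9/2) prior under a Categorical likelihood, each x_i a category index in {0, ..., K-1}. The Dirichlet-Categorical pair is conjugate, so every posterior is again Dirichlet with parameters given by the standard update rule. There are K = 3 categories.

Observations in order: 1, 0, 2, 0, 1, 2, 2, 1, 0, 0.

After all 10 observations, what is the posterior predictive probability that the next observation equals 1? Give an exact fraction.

obs 1: x=1 → posterior Dirichlet(8, 12, 9/2)
obs 2: x=0 → posterior Dirichlet(9, 12, 9/2)
obs 3: x=2 → posterior Dirichlet(9, 12, 11/2)
obs 4: x=0 → posterior Dirichlet(10, 12, 11/2)
obs 5: x=1 → posterior Dirichlet(10, 13, 11/2)
obs 6: x=2 → posterior Dirichlet(10, 13, 13/2)
obs 7: x=2 → posterior Dirichlet(10, 13, 15/2)
obs 8: x=1 → posterior Dirichlet(10, 14, 15/2)
obs 9: x=0 → posterior Dirichlet(11, 14, 15/2)
obs 10: x=0 → posterior Dirichlet(12, 14, 15/2)

28/67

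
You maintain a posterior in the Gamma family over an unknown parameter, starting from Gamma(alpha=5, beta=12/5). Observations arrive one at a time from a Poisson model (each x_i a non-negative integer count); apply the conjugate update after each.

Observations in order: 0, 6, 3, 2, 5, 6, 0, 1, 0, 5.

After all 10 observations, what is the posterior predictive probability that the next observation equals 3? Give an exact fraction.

obs 1: x=0 → posterior Gamma(5, 17/5)
obs 2: x=6 → posterior Gamma(11, 22/5)
obs 3: x=3 → posterior Gamma(14, 27/5)
obs 4: x=2 → posterior Gamma(16, 32/5)
obs 5: x=5 → posterior Gamma(21, 37/5)
obs 6: x=6 → posterior Gamma(27, 42/5)
obs 7: x=0 → posterior Gamma(27, 47/5)
obs 8: x=1 → posterior Gamma(28, 52/5)
obs 9: x=0 → posterior Gamma(28, 57/5)
obs 10: x=5 → posterior Gamma(33, 62/5)

115277730368742091053962934263052643601298011486566888012513280000/547889398733702676213614311297941818478464344374520135510515030481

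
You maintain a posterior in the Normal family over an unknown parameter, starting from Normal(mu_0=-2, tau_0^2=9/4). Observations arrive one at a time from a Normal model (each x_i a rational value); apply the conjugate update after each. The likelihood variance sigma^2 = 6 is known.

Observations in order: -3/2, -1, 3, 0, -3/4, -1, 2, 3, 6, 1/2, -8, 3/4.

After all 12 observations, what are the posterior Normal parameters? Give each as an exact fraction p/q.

obs 1: x=-3/2 → posterior Normal(-41/22, 18/11)
obs 2: x=-1 → posterior Normal(-47/28, 9/7)
obs 3: x=3 → posterior Normal(-29/34, 18/17)
obs 4: x=0 → posterior Normal(-29/40, 9/10)
obs 5: x=-3/4 → posterior Normal(-67/92, 18/23)
obs 6: x=-1 → posterior Normal(-79/104, 9/13)
obs 7: x=2 → posterior Normal(-55/116, 18/29)
obs 8: x=3 → posterior Normal(-19/128, 9/16)
obs 9: x=6 → posterior Normal(53/140, 18/35)
obs 10: x=1/2 → posterior Normal(59/152, 9/19)
obs 11: x=-8 → posterior Normal(-37/164, 18/41)
obs 12: x=3/4 → posterior Normal(-7/44, 9/22)

mu_0=-7/44, tau_0^2=9/22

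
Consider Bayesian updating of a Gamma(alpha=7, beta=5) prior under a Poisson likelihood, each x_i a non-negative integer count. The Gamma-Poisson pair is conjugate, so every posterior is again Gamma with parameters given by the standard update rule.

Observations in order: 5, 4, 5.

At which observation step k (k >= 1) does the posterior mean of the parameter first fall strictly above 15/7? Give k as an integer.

obs 1: x=5 → posterior Gamma(12, 6)
obs 2: x=4 → posterior Gamma(16, 7)
obs 3: x=5 → posterior Gamma(21, 8)

k = 2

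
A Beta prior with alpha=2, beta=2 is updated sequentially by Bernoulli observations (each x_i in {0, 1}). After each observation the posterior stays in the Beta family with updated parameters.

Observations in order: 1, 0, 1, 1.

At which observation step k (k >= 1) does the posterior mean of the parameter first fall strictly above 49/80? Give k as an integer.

obs 1: x=1 → posterior Beta(3, 2)
obs 2: x=0 → posterior Beta(3, 3)
obs 3: x=1 → posterior Beta(4, 3)
obs 4: x=1 → posterior Beta(5, 3)

k = 4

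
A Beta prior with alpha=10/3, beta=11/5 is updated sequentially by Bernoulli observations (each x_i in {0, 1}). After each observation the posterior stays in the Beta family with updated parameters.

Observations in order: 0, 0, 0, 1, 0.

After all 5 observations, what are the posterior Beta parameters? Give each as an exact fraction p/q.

alpha=13/3, beta=31/5

obs 1: x=0 → posterior Beta(10/3, 16/5)
obs 2: x=0 → posterior Beta(10/3, 21/5)
obs 3: x=0 → posterior Beta(10/3, 26/5)
obs 4: x=1 → posterior Beta(13/3, 26/5)
obs 5: x=0 → posterior Beta(13/3, 31/5)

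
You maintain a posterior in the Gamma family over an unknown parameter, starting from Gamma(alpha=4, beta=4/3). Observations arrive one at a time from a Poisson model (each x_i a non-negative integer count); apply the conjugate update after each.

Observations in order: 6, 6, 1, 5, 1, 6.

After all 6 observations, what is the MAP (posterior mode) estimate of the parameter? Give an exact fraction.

42/11

obs 1: x=6 → posterior Gamma(10, 7/3)
obs 2: x=6 → posterior Gamma(16, 10/3)
obs 3: x=1 → posterior Gamma(17, 13/3)
obs 4: x=5 → posterior Gamma(22, 16/3)
obs 5: x=1 → posterior Gamma(23, 19/3)
obs 6: x=6 → posterior Gamma(29, 22/3)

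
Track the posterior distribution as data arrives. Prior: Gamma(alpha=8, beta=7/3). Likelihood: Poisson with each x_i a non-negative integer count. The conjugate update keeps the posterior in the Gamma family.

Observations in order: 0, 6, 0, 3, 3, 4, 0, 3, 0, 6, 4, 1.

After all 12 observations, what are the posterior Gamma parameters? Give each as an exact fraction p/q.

alpha=38, beta=43/3

obs 1: x=0 → posterior Gamma(8, 10/3)
obs 2: x=6 → posterior Gamma(14, 13/3)
obs 3: x=0 → posterior Gamma(14, 16/3)
obs 4: x=3 → posterior Gamma(17, 19/3)
obs 5: x=3 → posterior Gamma(20, 22/3)
obs 6: x=4 → posterior Gamma(24, 25/3)
obs 7: x=0 → posterior Gamma(24, 28/3)
obs 8: x=3 → posterior Gamma(27, 31/3)
obs 9: x=0 → posterior Gamma(27, 34/3)
obs 10: x=6 → posterior Gamma(33, 37/3)
obs 11: x=4 → posterior Gamma(37, 40/3)
obs 12: x=1 → posterior Gamma(38, 43/3)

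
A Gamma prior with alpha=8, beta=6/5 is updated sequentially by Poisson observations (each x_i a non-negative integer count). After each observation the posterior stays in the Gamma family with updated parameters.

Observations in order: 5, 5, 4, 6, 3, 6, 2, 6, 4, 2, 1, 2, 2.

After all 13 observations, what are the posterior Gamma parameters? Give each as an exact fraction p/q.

obs 1: x=5 → posterior Gamma(13, 11/5)
obs 2: x=5 → posterior Gamma(18, 16/5)
obs 3: x=4 → posterior Gamma(22, 21/5)
obs 4: x=6 → posterior Gamma(28, 26/5)
obs 5: x=3 → posterior Gamma(31, 31/5)
obs 6: x=6 → posterior Gamma(37, 36/5)
obs 7: x=2 → posterior Gamma(39, 41/5)
obs 8: x=6 → posterior Gamma(45, 46/5)
obs 9: x=4 → posterior Gamma(49, 51/5)
obs 10: x=2 → posterior Gamma(51, 56/5)
obs 11: x=1 → posterior Gamma(52, 61/5)
obs 12: x=2 → posterior Gamma(54, 66/5)
obs 13: x=2 → posterior Gamma(56, 71/5)

alpha=56, beta=71/5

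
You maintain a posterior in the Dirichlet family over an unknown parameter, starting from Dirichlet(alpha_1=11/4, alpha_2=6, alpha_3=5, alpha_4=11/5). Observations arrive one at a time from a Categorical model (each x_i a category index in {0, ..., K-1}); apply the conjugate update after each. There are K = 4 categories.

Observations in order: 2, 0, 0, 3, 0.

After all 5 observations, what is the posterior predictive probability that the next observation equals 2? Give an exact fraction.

120/419

obs 1: x=2 → posterior Dirichlet(11/4, 6, 6, 11/5)
obs 2: x=0 → posterior Dirichlet(15/4, 6, 6, 11/5)
obs 3: x=0 → posterior Dirichlet(19/4, 6, 6, 11/5)
obs 4: x=3 → posterior Dirichlet(19/4, 6, 6, 16/5)
obs 5: x=0 → posterior Dirichlet(23/4, 6, 6, 16/5)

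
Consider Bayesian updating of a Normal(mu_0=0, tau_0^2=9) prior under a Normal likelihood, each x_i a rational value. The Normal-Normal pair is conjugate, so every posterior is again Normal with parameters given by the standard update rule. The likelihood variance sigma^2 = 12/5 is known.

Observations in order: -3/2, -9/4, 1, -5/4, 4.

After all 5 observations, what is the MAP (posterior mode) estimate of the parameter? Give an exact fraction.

0

obs 1: x=-3/2 → posterior Normal(-45/38, 36/19)
obs 2: x=-9/4 → posterior Normal(-225/136, 18/17)
obs 3: x=1 → posterior Normal(-165/196, 36/49)
obs 4: x=-5/4 → posterior Normal(-15/16, 9/16)
obs 5: x=4 → posterior Normal(0, 36/79)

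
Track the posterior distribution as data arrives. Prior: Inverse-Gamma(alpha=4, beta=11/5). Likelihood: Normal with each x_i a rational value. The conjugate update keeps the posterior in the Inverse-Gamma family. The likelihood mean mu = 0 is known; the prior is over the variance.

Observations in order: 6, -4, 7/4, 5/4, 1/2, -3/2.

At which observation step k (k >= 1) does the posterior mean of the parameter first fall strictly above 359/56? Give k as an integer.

k = 2

obs 1: x=6 → posterior Inverse-Gamma(9/2, 101/5)
obs 2: x=-4 → posterior Inverse-Gamma(5, 141/5)
obs 3: x=7/4 → posterior Inverse-Gamma(11/2, 4757/160)
obs 4: x=5/4 → posterior Inverse-Gamma(6, 2441/80)
obs 5: x=1/2 → posterior Inverse-Gamma(13/2, 2451/80)
obs 6: x=-3/2 → posterior Inverse-Gamma(7, 2541/80)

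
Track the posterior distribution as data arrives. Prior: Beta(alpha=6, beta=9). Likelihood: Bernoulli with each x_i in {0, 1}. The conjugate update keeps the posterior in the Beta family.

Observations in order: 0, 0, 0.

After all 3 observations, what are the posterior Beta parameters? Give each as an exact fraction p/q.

obs 1: x=0 → posterior Beta(6, 10)
obs 2: x=0 → posterior Beta(6, 11)
obs 3: x=0 → posterior Beta(6, 12)

alpha=6, beta=12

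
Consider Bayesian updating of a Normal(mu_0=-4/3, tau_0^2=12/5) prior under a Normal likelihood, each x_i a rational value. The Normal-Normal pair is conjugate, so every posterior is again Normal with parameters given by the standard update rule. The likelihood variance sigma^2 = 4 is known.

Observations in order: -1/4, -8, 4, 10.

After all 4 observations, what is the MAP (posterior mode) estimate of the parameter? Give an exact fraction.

127/204

obs 1: x=-1/4 → posterior Normal(-89/96, 3/2)
obs 2: x=-8 → posterior Normal(-377/132, 12/11)
obs 3: x=4 → posterior Normal(-233/168, 6/7)
obs 4: x=10 → posterior Normal(127/204, 12/17)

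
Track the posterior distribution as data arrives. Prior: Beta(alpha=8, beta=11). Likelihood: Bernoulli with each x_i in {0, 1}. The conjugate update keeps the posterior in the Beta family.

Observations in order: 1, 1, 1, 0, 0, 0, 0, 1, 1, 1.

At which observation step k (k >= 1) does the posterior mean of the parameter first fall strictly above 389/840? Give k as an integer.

k = 2

obs 1: x=1 → posterior Beta(9, 11)
obs 2: x=1 → posterior Beta(10, 11)
obs 3: x=1 → posterior Beta(11, 11)
obs 4: x=0 → posterior Beta(11, 12)
obs 5: x=0 → posterior Beta(11, 13)
obs 6: x=0 → posterior Beta(11, 14)
obs 7: x=0 → posterior Beta(11, 15)
obs 8: x=1 → posterior Beta(12, 15)
obs 9: x=1 → posterior Beta(13, 15)
obs 10: x=1 → posterior Beta(14, 15)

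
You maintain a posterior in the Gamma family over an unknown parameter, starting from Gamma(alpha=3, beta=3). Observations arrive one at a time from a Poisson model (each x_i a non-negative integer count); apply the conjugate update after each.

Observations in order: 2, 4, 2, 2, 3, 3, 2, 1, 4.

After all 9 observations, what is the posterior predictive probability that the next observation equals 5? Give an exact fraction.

125487999222274142408273200939008/2619995643649944960380551432833049

obs 1: x=2 → posterior Gamma(5, 4)
obs 2: x=4 → posterior Gamma(9, 5)
obs 3: x=2 → posterior Gamma(11, 6)
obs 4: x=2 → posterior Gamma(13, 7)
obs 5: x=3 → posterior Gamma(16, 8)
obs 6: x=3 → posterior Gamma(19, 9)
obs 7: x=2 → posterior Gamma(21, 10)
obs 8: x=1 → posterior Gamma(22, 11)
obs 9: x=4 → posterior Gamma(26, 12)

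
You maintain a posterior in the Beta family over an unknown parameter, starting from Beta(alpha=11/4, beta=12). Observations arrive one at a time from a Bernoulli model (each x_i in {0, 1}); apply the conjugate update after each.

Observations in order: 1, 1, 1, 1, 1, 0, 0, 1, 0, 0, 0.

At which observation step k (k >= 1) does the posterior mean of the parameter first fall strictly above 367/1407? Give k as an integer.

obs 1: x=1 → posterior Beta(15/4, 12)
obs 2: x=1 → posterior Beta(19/4, 12)
obs 3: x=1 → posterior Beta(23/4, 12)
obs 4: x=1 → posterior Beta(27/4, 12)
obs 5: x=1 → posterior Beta(31/4, 12)
obs 6: x=0 → posterior Beta(31/4, 13)
obs 7: x=0 → posterior Beta(31/4, 14)
obs 8: x=1 → posterior Beta(35/4, 14)
obs 9: x=0 → posterior Beta(35/4, 15)
obs 10: x=0 → posterior Beta(35/4, 16)
obs 11: x=0 → posterior Beta(35/4, 17)

k = 2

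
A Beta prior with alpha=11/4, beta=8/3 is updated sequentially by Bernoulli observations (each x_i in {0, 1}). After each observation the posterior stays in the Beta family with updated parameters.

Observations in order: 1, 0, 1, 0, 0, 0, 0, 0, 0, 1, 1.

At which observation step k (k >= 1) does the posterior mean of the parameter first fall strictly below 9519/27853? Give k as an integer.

k = 9

obs 1: x=1 → posterior Beta(15/4, 8/3)
obs 2: x=0 → posterior Beta(15/4, 11/3)
obs 3: x=1 → posterior Beta(19/4, 11/3)
obs 4: x=0 → posterior Beta(19/4, 14/3)
obs 5: x=0 → posterior Beta(19/4, 17/3)
obs 6: x=0 → posterior Beta(19/4, 20/3)
obs 7: x=0 → posterior Beta(19/4, 23/3)
obs 8: x=0 → posterior Beta(19/4, 26/3)
obs 9: x=0 → posterior Beta(19/4, 29/3)
obs 10: x=1 → posterior Beta(23/4, 29/3)
obs 11: x=1 → posterior Beta(27/4, 29/3)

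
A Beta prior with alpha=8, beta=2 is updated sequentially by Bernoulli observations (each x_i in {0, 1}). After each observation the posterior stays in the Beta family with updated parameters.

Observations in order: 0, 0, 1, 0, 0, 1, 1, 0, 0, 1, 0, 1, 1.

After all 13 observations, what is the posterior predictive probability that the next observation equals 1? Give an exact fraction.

14/23

obs 1: x=0 → posterior Beta(8, 3)
obs 2: x=0 → posterior Beta(8, 4)
obs 3: x=1 → posterior Beta(9, 4)
obs 4: x=0 → posterior Beta(9, 5)
obs 5: x=0 → posterior Beta(9, 6)
obs 6: x=1 → posterior Beta(10, 6)
obs 7: x=1 → posterior Beta(11, 6)
obs 8: x=0 → posterior Beta(11, 7)
obs 9: x=0 → posterior Beta(11, 8)
obs 10: x=1 → posterior Beta(12, 8)
obs 11: x=0 → posterior Beta(12, 9)
obs 12: x=1 → posterior Beta(13, 9)
obs 13: x=1 → posterior Beta(14, 9)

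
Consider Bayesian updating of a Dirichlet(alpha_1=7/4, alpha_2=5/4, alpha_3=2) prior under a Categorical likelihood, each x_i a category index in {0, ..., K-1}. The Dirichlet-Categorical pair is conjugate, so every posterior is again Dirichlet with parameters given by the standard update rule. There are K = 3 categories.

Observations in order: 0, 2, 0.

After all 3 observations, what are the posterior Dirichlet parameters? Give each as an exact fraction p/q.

alpha_1=15/4, alpha_2=5/4, alpha_3=3

obs 1: x=0 → posterior Dirichlet(11/4, 5/4, 2)
obs 2: x=2 → posterior Dirichlet(11/4, 5/4, 3)
obs 3: x=0 → posterior Dirichlet(15/4, 5/4, 3)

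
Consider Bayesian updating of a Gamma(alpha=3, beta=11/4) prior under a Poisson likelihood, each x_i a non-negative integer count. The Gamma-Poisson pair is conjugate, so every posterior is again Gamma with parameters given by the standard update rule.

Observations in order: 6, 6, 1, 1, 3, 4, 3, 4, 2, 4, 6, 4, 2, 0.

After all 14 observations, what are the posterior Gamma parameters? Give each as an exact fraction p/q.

obs 1: x=6 → posterior Gamma(9, 15/4)
obs 2: x=6 → posterior Gamma(15, 19/4)
obs 3: x=1 → posterior Gamma(16, 23/4)
obs 4: x=1 → posterior Gamma(17, 27/4)
obs 5: x=3 → posterior Gamma(20, 31/4)
obs 6: x=4 → posterior Gamma(24, 35/4)
obs 7: x=3 → posterior Gamma(27, 39/4)
obs 8: x=4 → posterior Gamma(31, 43/4)
obs 9: x=2 → posterior Gamma(33, 47/4)
obs 10: x=4 → posterior Gamma(37, 51/4)
obs 11: x=6 → posterior Gamma(43, 55/4)
obs 12: x=4 → posterior Gamma(47, 59/4)
obs 13: x=2 → posterior Gamma(49, 63/4)
obs 14: x=0 → posterior Gamma(49, 67/4)

alpha=49, beta=67/4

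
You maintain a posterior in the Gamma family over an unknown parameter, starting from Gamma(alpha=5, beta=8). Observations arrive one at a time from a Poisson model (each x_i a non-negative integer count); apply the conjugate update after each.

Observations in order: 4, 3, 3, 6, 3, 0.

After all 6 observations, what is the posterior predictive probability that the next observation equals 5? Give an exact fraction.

obs 1: x=4 → posterior Gamma(9, 9)
obs 2: x=3 → posterior Gamma(12, 10)
obs 3: x=3 → posterior Gamma(15, 11)
obs 4: x=6 → posterior Gamma(21, 12)
obs 5: x=3 → posterior Gamma(24, 13)
obs 6: x=0 → posterior Gamma(24, 14)

2339937381904115401954791784448/94691881102658808231353759765625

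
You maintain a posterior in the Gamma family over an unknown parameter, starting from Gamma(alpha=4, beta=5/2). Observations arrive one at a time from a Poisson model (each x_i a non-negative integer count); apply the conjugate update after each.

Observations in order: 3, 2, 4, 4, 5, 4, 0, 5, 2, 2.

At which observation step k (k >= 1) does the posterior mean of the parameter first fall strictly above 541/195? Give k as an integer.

obs 1: x=3 → posterior Gamma(7, 7/2)
obs 2: x=2 → posterior Gamma(9, 9/2)
obs 3: x=4 → posterior Gamma(13, 11/2)
obs 4: x=4 → posterior Gamma(17, 13/2)
obs 5: x=5 → posterior Gamma(22, 15/2)
obs 6: x=4 → posterior Gamma(26, 17/2)
obs 7: x=0 → posterior Gamma(26, 19/2)
obs 8: x=5 → posterior Gamma(31, 21/2)
obs 9: x=2 → posterior Gamma(33, 23/2)
obs 10: x=2 → posterior Gamma(35, 25/2)

k = 5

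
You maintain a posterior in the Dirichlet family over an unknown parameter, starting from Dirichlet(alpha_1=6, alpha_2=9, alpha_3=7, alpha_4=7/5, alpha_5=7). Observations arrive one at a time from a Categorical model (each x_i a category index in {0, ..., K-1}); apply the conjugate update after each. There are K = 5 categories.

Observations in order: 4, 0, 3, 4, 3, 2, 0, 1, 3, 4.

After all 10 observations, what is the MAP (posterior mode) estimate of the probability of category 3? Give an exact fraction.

obs 1: x=4 → posterior Dirichlet(6, 9, 7, 7/5, 8)
obs 2: x=0 → posterior Dirichlet(7, 9, 7, 7/5, 8)
obs 3: x=3 → posterior Dirichlet(7, 9, 7, 12/5, 8)
obs 4: x=4 → posterior Dirichlet(7, 9, 7, 12/5, 9)
obs 5: x=3 → posterior Dirichlet(7, 9, 7, 17/5, 9)
obs 6: x=2 → posterior Dirichlet(7, 9, 8, 17/5, 9)
obs 7: x=0 → posterior Dirichlet(8, 9, 8, 17/5, 9)
obs 8: x=1 → posterior Dirichlet(8, 10, 8, 17/5, 9)
obs 9: x=3 → posterior Dirichlet(8, 10, 8, 22/5, 9)
obs 10: x=4 → posterior Dirichlet(8, 10, 8, 22/5, 10)

17/177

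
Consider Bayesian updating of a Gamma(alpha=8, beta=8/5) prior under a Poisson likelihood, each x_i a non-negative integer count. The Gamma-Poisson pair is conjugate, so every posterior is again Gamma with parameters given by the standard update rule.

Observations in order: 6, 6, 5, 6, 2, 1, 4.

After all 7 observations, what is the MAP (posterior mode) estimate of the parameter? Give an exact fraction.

185/43

obs 1: x=6 → posterior Gamma(14, 13/5)
obs 2: x=6 → posterior Gamma(20, 18/5)
obs 3: x=5 → posterior Gamma(25, 23/5)
obs 4: x=6 → posterior Gamma(31, 28/5)
obs 5: x=2 → posterior Gamma(33, 33/5)
obs 6: x=1 → posterior Gamma(34, 38/5)
obs 7: x=4 → posterior Gamma(38, 43/5)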